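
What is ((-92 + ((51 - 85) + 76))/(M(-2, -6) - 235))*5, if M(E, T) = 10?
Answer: 10/9 ≈ 1.1111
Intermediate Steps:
((-92 + ((51 - 85) + 76))/(M(-2, -6) - 235))*5 = ((-92 + ((51 - 85) + 76))/(10 - 235))*5 = ((-92 + (-34 + 76))/(-225))*5 = ((-92 + 42)*(-1/225))*5 = -50*(-1/225)*5 = (2/9)*5 = 10/9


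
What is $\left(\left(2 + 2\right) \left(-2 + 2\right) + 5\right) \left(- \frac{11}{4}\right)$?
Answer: $- \frac{55}{4} \approx -13.75$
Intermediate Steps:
$\left(\left(2 + 2\right) \left(-2 + 2\right) + 5\right) \left(- \frac{11}{4}\right) = \left(4 \cdot 0 + 5\right) \left(\left(-11\right) \frac{1}{4}\right) = \left(0 + 5\right) \left(- \frac{11}{4}\right) = 5 \left(- \frac{11}{4}\right) = - \frac{55}{4}$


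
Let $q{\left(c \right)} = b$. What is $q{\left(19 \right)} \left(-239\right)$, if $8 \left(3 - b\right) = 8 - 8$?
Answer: $-717$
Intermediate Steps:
$b = 3$ ($b = 3 - \frac{8 - 8}{8} = 3 - 0 = 3 + 0 = 3$)
$q{\left(c \right)} = 3$
$q{\left(19 \right)} \left(-239\right) = 3 \left(-239\right) = -717$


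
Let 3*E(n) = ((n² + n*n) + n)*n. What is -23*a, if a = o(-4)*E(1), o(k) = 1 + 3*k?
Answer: 253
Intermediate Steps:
E(n) = n*(n + 2*n²)/3 (E(n) = (((n² + n*n) + n)*n)/3 = (((n² + n²) + n)*n)/3 = ((2*n² + n)*n)/3 = ((n + 2*n²)*n)/3 = (n*(n + 2*n²))/3 = n*(n + 2*n²)/3)
a = -11 (a = (1 + 3*(-4))*((⅓)*1²*(1 + 2*1)) = (1 - 12)*((⅓)*1*(1 + 2)) = -11*3/3 = -11*1 = -11)
-23*a = -23*(-11) = 253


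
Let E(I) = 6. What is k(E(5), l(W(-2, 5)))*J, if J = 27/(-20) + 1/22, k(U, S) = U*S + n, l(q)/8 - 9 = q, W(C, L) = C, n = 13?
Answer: -100163/220 ≈ -455.29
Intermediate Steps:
l(q) = 72 + 8*q
k(U, S) = 13 + S*U (k(U, S) = U*S + 13 = S*U + 13 = 13 + S*U)
J = -287/220 (J = 27*(-1/20) + 1*(1/22) = -27/20 + 1/22 = -287/220 ≈ -1.3045)
k(E(5), l(W(-2, 5)))*J = (13 + (72 + 8*(-2))*6)*(-287/220) = (13 + (72 - 16)*6)*(-287/220) = (13 + 56*6)*(-287/220) = (13 + 336)*(-287/220) = 349*(-287/220) = -100163/220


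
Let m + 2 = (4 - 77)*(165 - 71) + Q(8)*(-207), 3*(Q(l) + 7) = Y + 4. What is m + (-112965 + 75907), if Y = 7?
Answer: -43232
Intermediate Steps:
Q(l) = -10/3 (Q(l) = -7 + (7 + 4)/3 = -7 + (1/3)*11 = -7 + 11/3 = -10/3)
m = -6174 (m = -2 + ((4 - 77)*(165 - 71) - 10/3*(-207)) = -2 + (-73*94 + 690) = -2 + (-6862 + 690) = -2 - 6172 = -6174)
m + (-112965 + 75907) = -6174 + (-112965 + 75907) = -6174 - 37058 = -43232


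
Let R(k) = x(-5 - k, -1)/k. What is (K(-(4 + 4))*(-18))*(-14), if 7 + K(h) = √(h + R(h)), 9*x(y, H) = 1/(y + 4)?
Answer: -1764 + 3*I*√56462 ≈ -1764.0 + 712.85*I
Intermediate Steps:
x(y, H) = 1/(9*(4 + y)) (x(y, H) = 1/(9*(y + 4)) = 1/(9*(4 + y)))
R(k) = 1/(9*k*(-1 - k)) (R(k) = (1/(9*(4 + (-5 - k))))/k = (1/(9*(-1 - k)))/k = 1/(9*k*(-1 - k)))
K(h) = -7 + √(h - 1/(9*h*(1 + h)))
(K(-(4 + 4))*(-18))*(-14) = ((-7 + √((-1 + 9*(-(4 + 4))²*(1 - (4 + 4)))/(((-(4 + 4)))*(1 - (4 + 4))))/3)*(-18))*(-14) = ((-7 + √((-1 + 9*(-1*8)²*(1 - 1*8))/(((-1*8))*(1 - 1*8)))/3)*(-18))*(-14) = ((-7 + √((-1 + 9*(-8)²*(1 - 8))/((-8)*(1 - 8)))/3)*(-18))*(-14) = ((-7 + √(-⅛*(-1 + 9*64*(-7))/(-7))/3)*(-18))*(-14) = ((-7 + √(-⅛*(-⅐)*(-1 - 4032))/3)*(-18))*(-14) = ((-7 + √(-⅛*(-⅐)*(-4033))/3)*(-18))*(-14) = ((-7 + √(-4033/56)/3)*(-18))*(-14) = ((-7 + (I*√56462/28)/3)*(-18))*(-14) = ((-7 + I*√56462/84)*(-18))*(-14) = (126 - 3*I*√56462/14)*(-14) = -1764 + 3*I*√56462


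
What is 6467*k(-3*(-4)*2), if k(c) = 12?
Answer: 77604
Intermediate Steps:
6467*k(-3*(-4)*2) = 6467*12 = 77604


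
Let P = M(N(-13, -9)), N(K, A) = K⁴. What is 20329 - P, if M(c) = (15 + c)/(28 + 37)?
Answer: 1292809/65 ≈ 19889.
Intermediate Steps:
M(c) = 3/13 + c/65 (M(c) = (15 + c)/65 = (15 + c)*(1/65) = 3/13 + c/65)
P = 28576/65 (P = 3/13 + (1/65)*(-13)⁴ = 3/13 + (1/65)*28561 = 3/13 + 2197/5 = 28576/65 ≈ 439.63)
20329 - P = 20329 - 1*28576/65 = 20329 - 28576/65 = 1292809/65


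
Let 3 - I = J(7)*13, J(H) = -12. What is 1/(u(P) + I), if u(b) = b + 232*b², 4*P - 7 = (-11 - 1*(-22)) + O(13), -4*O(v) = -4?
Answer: 4/21593 ≈ 0.00018525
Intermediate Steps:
O(v) = 1 (O(v) = -¼*(-4) = 1)
I = 159 (I = 3 - (-12)*13 = 3 - 1*(-156) = 3 + 156 = 159)
P = 19/4 (P = 7/4 + ((-11 - 1*(-22)) + 1)/4 = 7/4 + ((-11 + 22) + 1)/4 = 7/4 + (11 + 1)/4 = 7/4 + (¼)*12 = 7/4 + 3 = 19/4 ≈ 4.7500)
1/(u(P) + I) = 1/(19*(1 + 232*(19/4))/4 + 159) = 1/(19*(1 + 1102)/4 + 159) = 1/((19/4)*1103 + 159) = 1/(20957/4 + 159) = 1/(21593/4) = 4/21593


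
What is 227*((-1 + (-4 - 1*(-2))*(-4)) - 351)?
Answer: -78088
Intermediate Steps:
227*((-1 + (-4 - 1*(-2))*(-4)) - 351) = 227*((-1 + (-4 + 2)*(-4)) - 351) = 227*((-1 - 2*(-4)) - 351) = 227*((-1 + 8) - 351) = 227*(7 - 351) = 227*(-344) = -78088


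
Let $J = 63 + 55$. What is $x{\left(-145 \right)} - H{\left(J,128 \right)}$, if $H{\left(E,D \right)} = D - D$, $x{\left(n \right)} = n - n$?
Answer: $0$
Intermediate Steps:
$x{\left(n \right)} = 0$
$J = 118$
$H{\left(E,D \right)} = 0$
$x{\left(-145 \right)} - H{\left(J,128 \right)} = 0 - 0 = 0 + 0 = 0$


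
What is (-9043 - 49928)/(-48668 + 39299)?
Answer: 19657/3123 ≈ 6.2943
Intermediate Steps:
(-9043 - 49928)/(-48668 + 39299) = -58971/(-9369) = -58971*(-1/9369) = 19657/3123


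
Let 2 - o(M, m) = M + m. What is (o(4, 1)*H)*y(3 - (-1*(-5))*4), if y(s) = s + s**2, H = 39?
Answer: -31824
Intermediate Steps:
o(M, m) = 2 - M - m (o(M, m) = 2 - (M + m) = 2 + (-M - m) = 2 - M - m)
(o(4, 1)*H)*y(3 - (-1*(-5))*4) = ((2 - 1*4 - 1*1)*39)*((3 - (-1*(-5))*4)*(1 + (3 - (-1*(-5))*4))) = ((2 - 4 - 1)*39)*((3 - 5*4)*(1 + (3 - 5*4))) = (-3*39)*((3 - 1*20)*(1 + (3 - 1*20))) = -117*(3 - 20)*(1 + (3 - 20)) = -(-1989)*(1 - 17) = -(-1989)*(-16) = -117*272 = -31824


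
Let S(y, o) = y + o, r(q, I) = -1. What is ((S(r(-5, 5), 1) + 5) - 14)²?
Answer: 81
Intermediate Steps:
S(y, o) = o + y
((S(r(-5, 5), 1) + 5) - 14)² = (((1 - 1) + 5) - 14)² = ((0 + 5) - 14)² = (5 - 14)² = (-9)² = 81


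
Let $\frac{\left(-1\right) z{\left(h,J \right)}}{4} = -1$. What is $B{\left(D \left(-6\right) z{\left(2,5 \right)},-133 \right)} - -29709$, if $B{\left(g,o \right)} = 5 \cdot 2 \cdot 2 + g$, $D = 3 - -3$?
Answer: $29585$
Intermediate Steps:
$D = 6$ ($D = 3 + 3 = 6$)
$z{\left(h,J \right)} = 4$ ($z{\left(h,J \right)} = \left(-4\right) \left(-1\right) = 4$)
$B{\left(g,o \right)} = 20 + g$ ($B{\left(g,o \right)} = 5 \cdot 4 + g = 20 + g$)
$B{\left(D \left(-6\right) z{\left(2,5 \right)},-133 \right)} - -29709 = \left(20 + 6 \left(-6\right) 4\right) - -29709 = \left(20 - 144\right) + 29709 = -124 + 29709 = 29585$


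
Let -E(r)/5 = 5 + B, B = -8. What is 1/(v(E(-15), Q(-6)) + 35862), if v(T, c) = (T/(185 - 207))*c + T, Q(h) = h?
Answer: 11/394692 ≈ 2.7870e-5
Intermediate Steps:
E(r) = 15 (E(r) = -5*(5 - 8) = -5*(-3) = 15)
v(T, c) = T - T*c/22 (v(T, c) = (T/(-22))*c + T = (-T/22)*c + T = -T*c/22 + T = T - T*c/22)
1/(v(E(-15), Q(-6)) + 35862) = 1/((1/22)*15*(22 - 1*(-6)) + 35862) = 1/((1/22)*15*(22 + 6) + 35862) = 1/((1/22)*15*28 + 35862) = 1/(210/11 + 35862) = 1/(394692/11) = 11/394692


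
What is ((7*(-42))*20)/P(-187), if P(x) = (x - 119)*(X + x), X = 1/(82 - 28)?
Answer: -17640/171649 ≈ -0.10277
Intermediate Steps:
X = 1/54 ≈ 0.018519
P(x) = (-119 + x)*(1/54 + x) (P(x) = (x - 119)*(1/54 + x) = (-119 + x)*(1/54 + x))
((7*(-42))*20)/P(-187) = ((7*(-42))*20)/(-119/54 + (-187)² - 6425/54*(-187)) = (-294*20)/(-119/54 + 34969 + 1201475/54) = -5880/171649/3 = -5880*3/171649 = -17640/171649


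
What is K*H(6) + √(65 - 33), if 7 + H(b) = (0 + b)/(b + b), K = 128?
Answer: -832 + 4*√2 ≈ -826.34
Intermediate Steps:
H(b) = -13/2 (H(b) = -7 + (0 + b)/(b + b) = -7 + b/((2*b)) = -7 + b*(1/(2*b)) = -7 + ½ = -13/2)
K*H(6) + √(65 - 33) = 128*(-13/2) + √(65 - 33) = -832 + √32 = -832 + 4*√2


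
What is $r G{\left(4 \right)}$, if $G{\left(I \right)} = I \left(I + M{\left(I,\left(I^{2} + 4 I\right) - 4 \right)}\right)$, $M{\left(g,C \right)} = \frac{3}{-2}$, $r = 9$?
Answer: $90$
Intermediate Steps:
$M{\left(g,C \right)} = - \frac{3}{2}$ ($M{\left(g,C \right)} = 3 \left(- \frac{1}{2}\right) = - \frac{3}{2}$)
$G{\left(I \right)} = I \left(- \frac{3}{2} + I\right)$ ($G{\left(I \right)} = I \left(I - \frac{3}{2}\right) = I \left(- \frac{3}{2} + I\right)$)
$r G{\left(4 \right)} = 9 \cdot \frac{1}{2} \cdot 4 \left(-3 + 2 \cdot 4\right) = 9 \cdot \frac{1}{2} \cdot 4 \left(-3 + 8\right) = 9 \cdot \frac{1}{2} \cdot 4 \cdot 5 = 9 \cdot 10 = 90$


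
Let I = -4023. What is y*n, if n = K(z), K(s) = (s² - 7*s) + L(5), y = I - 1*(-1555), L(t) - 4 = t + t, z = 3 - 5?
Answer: -78976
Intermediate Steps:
z = -2
L(t) = 4 + 2*t (L(t) = 4 + (t + t) = 4 + 2*t)
y = -2468 (y = -4023 - 1*(-1555) = -4023 + 1555 = -2468)
K(s) = 14 + s² - 7*s (K(s) = (s² - 7*s) + (4 + 2*5) = (s² - 7*s) + (4 + 10) = (s² - 7*s) + 14 = 14 + s² - 7*s)
n = 32 (n = 14 + (-2)² - 7*(-2) = 14 + 4 + 14 = 32)
y*n = -2468*32 = -78976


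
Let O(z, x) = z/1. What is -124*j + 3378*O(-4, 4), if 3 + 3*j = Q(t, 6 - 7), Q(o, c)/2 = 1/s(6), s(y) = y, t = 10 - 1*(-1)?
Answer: -120616/9 ≈ -13402.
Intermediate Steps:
O(z, x) = z (O(z, x) = z*1 = z)
t = 11 (t = 10 + 1 = 11)
Q(o, c) = ⅓ (Q(o, c) = 2/6 = 2*(⅙) = ⅓)
j = -8/9 (j = -1 + (⅓)*(⅓) = -1 + ⅑ = -8/9 ≈ -0.88889)
-124*j + 3378*O(-4, 4) = -124*(-8/9) + 3378*(-4) = 992/9 - 13512 = -120616/9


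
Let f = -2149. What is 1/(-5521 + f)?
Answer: -1/7670 ≈ -0.00013038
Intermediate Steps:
1/(-5521 + f) = 1/(-5521 - 2149) = 1/(-7670) = -1/7670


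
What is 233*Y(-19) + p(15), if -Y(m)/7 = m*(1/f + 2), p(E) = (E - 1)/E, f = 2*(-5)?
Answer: 1766401/30 ≈ 58880.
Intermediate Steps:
f = -10
p(E) = (-1 + E)/E
Y(m) = -133*m/10 (Y(m) = -7*m*(1/(-10) + 2) = -7*m*(1*(-⅒) + 2) = -7*m*(-⅒ + 2) = -7*m*19/10 = -133*m/10)
233*Y(-19) + p(15) = 233*(-133/10*(-19)) + (-1 + 15)/15 = 233*(2527/10) + (1/15)*14 = 588791/10 + 14/15 = 1766401/30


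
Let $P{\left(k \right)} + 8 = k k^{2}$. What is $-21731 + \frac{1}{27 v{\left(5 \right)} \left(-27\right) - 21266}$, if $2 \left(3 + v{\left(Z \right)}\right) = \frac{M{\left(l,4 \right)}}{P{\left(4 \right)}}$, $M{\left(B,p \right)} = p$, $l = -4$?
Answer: $- \frac{11624802899}{534941} \approx -21731.0$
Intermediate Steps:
$P{\left(k \right)} = -8 + k^{3}$ ($P{\left(k \right)} = -8 + k k^{2} = -8 + k^{3}$)
$v{\left(Z \right)} = - \frac{83}{28}$ ($v{\left(Z \right)} = -3 + \frac{4 \frac{1}{-8 + 4^{3}}}{2} = -3 + \frac{4 \frac{1}{-8 + 64}}{2} = -3 + \frac{4 \cdot \frac{1}{56}}{2} = -3 + \frac{1}{2} \cdot \frac{1}{14} = -3 + \frac{1}{28} = - \frac{83}{28}$)
$-21731 + \frac{1}{27 v{\left(5 \right)} \left(-27\right) - 21266} = -21731 + \frac{1}{27 \left(- \frac{83}{28}\right) \left(-27\right) - 21266} = -21731 + \frac{1}{\left(- \frac{2241}{28}\right) \left(-27\right) - 21266} = -21731 + \frac{1}{\frac{60507}{28} - 21266} = -21731 + \frac{1}{- \frac{534941}{28}} = -21731 - \frac{28}{534941} = - \frac{11624802899}{534941}$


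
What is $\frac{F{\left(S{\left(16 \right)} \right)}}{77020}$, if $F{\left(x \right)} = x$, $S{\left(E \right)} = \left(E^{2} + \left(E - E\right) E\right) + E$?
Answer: $\frac{68}{19255} \approx 0.0035315$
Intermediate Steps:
$S{\left(E \right)} = E + E^{2}$ ($S{\left(E \right)} = \left(E^{2} + 0 E\right) + E = \left(E^{2} + 0\right) + E = E^{2} + E = E + E^{2}$)
$\frac{F{\left(S{\left(16 \right)} \right)}}{77020} = \frac{16 \left(1 + 16\right)}{77020} = 16 \cdot 17 \cdot \frac{1}{77020} = 272 \cdot \frac{1}{77020} = \frac{68}{19255}$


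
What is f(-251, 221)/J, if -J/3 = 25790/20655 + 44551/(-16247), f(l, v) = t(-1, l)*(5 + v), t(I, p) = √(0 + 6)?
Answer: 5056098894*√6/100238155 ≈ 123.55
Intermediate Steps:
t(I, p) = √6
f(l, v) = √6*(5 + v)
J = 100238155/22372119 (J = -3*(25790/20655 + 44551/(-16247)) = -3*(25790*(1/20655) + 44551*(-1/16247)) = -3*(5158/4131 - 44551/16247) = -3*(-100238155/67116357) = 100238155/22372119 ≈ 4.4805)
f(-251, 221)/J = (√6*(5 + 221))/(100238155/22372119) = (√6*226)*(22372119/100238155) = (226*√6)*(22372119/100238155) = 5056098894*√6/100238155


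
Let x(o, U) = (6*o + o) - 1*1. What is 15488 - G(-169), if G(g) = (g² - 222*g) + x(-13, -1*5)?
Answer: -50499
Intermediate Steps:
x(o, U) = -1 + 7*o (x(o, U) = 7*o - 1 = -1 + 7*o)
G(g) = -92 + g² - 222*g (G(g) = (g² - 222*g) + (-1 + 7*(-13)) = (g² - 222*g) + (-1 - 91) = (g² - 222*g) - 92 = -92 + g² - 222*g)
15488 - G(-169) = 15488 - (-92 + (-169)² - 222*(-169)) = 15488 - (-92 + 28561 + 37518) = 15488 - 1*65987 = 15488 - 65987 = -50499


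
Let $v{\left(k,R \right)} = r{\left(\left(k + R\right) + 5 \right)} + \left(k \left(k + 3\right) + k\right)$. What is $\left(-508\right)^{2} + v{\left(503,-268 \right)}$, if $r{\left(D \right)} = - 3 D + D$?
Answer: $512605$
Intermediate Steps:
$r{\left(D \right)} = - 2 D$
$v{\left(k,R \right)} = -10 - k - 2 R + k \left(3 + k\right)$ ($v{\left(k,R \right)} = - 2 \left(\left(k + R\right) + 5\right) + \left(k \left(k + 3\right) + k\right) = - 2 \left(\left(R + k\right) + 5\right) + \left(k \left(3 + k\right) + k\right) = - 2 \left(5 + R + k\right) + \left(k + k \left(3 + k\right)\right) = \left(-10 - 2 R - 2 k\right) + \left(k + k \left(3 + k\right)\right) = -10 - k - 2 R + k \left(3 + k\right)$)
$\left(-508\right)^{2} + v{\left(503,-268 \right)} = \left(-508\right)^{2} + \left(-10 + 503^{2} - -536 + 2 \cdot 503\right) = 258064 + \left(-10 + 253009 + 536 + 1006\right) = 258064 + 254541 = 512605$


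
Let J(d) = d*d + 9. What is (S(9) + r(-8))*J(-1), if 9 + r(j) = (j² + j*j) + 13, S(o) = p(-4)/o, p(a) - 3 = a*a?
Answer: 12070/9 ≈ 1341.1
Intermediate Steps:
p(a) = 3 + a² (p(a) = 3 + a*a = 3 + a²)
S(o) = 19/o (S(o) = (3 + (-4)²)/o = (3 + 16)/o = 19/o)
J(d) = 9 + d² (J(d) = d² + 9 = 9 + d²)
r(j) = 4 + 2*j² (r(j) = -9 + ((j² + j*j) + 13) = -9 + ((j² + j²) + 13) = -9 + (2*j² + 13) = -9 + (13 + 2*j²) = 4 + 2*j²)
(S(9) + r(-8))*J(-1) = (19/9 + (4 + 2*(-8)²))*(9 + (-1)²) = (19*(⅑) + (4 + 2*64))*(9 + 1) = (19/9 + (4 + 128))*10 = (19/9 + 132)*10 = (1207/9)*10 = 12070/9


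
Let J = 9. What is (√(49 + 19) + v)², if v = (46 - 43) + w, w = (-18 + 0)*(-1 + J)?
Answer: 19949 - 564*√17 ≈ 17624.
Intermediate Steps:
w = -144 (w = (-18 + 0)*(-1 + 9) = -18*8 = -144)
v = -141 (v = (46 - 43) - 144 = 3 - 144 = -141)
(√(49 + 19) + v)² = (√(49 + 19) - 141)² = (√68 - 141)² = (2*√17 - 141)² = (-141 + 2*√17)²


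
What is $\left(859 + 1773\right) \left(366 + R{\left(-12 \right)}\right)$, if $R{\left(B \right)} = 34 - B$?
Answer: $1084384$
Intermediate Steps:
$\left(859 + 1773\right) \left(366 + R{\left(-12 \right)}\right) = \left(859 + 1773\right) \left(366 + \left(34 - -12\right)\right) = 2632 \left(366 + \left(34 + 12\right)\right) = 2632 \left(366 + 46\right) = 2632 \cdot 412 = 1084384$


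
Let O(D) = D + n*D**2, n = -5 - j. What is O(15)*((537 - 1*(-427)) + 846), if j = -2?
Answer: -1194600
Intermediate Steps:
n = -3 (n = -5 - 1*(-2) = -5 + 2 = -3)
O(D) = D - 3*D**2
O(15)*((537 - 1*(-427)) + 846) = (15*(1 - 3*15))*((537 - 1*(-427)) + 846) = (15*(1 - 45))*((537 + 427) + 846) = (15*(-44))*(964 + 846) = -660*1810 = -1194600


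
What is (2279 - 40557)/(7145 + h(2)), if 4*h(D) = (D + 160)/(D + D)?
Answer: -306224/57241 ≈ -5.3497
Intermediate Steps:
h(D) = (160 + D)/(8*D) (h(D) = ((D + 160)/(D + D))/4 = ((160 + D)/((2*D)))/4 = ((160 + D)*(1/(2*D)))/4 = ((160 + D)/(2*D))/4 = (160 + D)/(8*D))
(2279 - 40557)/(7145 + h(2)) = (2279 - 40557)/(7145 + (⅛)*(160 + 2)/2) = -38278/(7145 + (⅛)*(½)*162) = -38278/(7145 + 81/8) = -38278/57241/8 = -38278*8/57241 = -306224/57241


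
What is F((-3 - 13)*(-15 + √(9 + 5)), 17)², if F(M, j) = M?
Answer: 61184 - 7680*√14 ≈ 32448.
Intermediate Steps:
F((-3 - 13)*(-15 + √(9 + 5)), 17)² = ((-3 - 13)*(-15 + √(9 + 5)))² = (-16*(-15 + √14))² = (240 - 16*√14)²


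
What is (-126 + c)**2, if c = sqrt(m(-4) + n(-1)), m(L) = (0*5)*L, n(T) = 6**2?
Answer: 14400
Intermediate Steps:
n(T) = 36
m(L) = 0 (m(L) = 0*L = 0)
c = 6 (c = sqrt(0 + 36) = sqrt(36) = 6)
(-126 + c)**2 = (-126 + 6)**2 = (-120)**2 = 14400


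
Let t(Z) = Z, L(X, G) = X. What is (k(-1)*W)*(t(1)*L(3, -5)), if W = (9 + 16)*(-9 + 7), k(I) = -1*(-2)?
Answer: -300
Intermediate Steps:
k(I) = 2
W = -50 (W = 25*(-2) = -50)
(k(-1)*W)*(t(1)*L(3, -5)) = (2*(-50))*(1*3) = -100*3 = -300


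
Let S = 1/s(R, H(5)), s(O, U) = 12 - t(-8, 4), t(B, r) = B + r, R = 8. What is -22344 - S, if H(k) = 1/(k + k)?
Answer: -357505/16 ≈ -22344.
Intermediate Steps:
H(k) = 1/(2*k)
s(O, U) = 16 (s(O, U) = 12 - (-8 + 4) = 12 - 1*(-4) = 12 + 4 = 16)
S = 1/16 ≈ 0.062500
-22344 - S = -22344 - 1*1/16 = -22344 - 1/16 = -357505/16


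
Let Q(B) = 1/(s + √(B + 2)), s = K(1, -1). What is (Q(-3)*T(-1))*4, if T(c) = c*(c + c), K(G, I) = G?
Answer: 4 - 4*I ≈ 4.0 - 4.0*I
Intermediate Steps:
s = 1
T(c) = 2*c² (T(c) = c*(2*c) = 2*c²)
Q(B) = 1/(1 + √(2 + B)) (Q(B) = 1/(1 + √(B + 2)) = 1/(1 + √(2 + B)))
(Q(-3)*T(-1))*4 = ((2*(-1)²)/(1 + √(2 - 3)))*4 = ((2*1)/(1 + √(-1)))*4 = (2/(1 + I))*4 = (((1 - I)/2)*2)*4 = (1 - I)*4 = 4 - 4*I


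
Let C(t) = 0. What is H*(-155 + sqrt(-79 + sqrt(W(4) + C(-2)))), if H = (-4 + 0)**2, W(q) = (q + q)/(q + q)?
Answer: -2480 + 16*I*sqrt(78) ≈ -2480.0 + 141.31*I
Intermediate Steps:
W(q) = 1 (W(q) = (2*q)/((2*q)) = (2*q)*(1/(2*q)) = 1)
H = 16 (H = (-4)**2 = 16)
H*(-155 + sqrt(-79 + sqrt(W(4) + C(-2)))) = 16*(-155 + sqrt(-79 + sqrt(1 + 0))) = 16*(-155 + sqrt(-79 + sqrt(1))) = 16*(-155 + sqrt(-79 + 1)) = 16*(-155 + sqrt(-78)) = 16*(-155 + I*sqrt(78)) = -2480 + 16*I*sqrt(78)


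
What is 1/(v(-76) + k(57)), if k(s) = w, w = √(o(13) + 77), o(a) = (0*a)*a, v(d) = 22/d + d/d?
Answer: -1026/110459 + 1444*√77/110459 ≈ 0.10542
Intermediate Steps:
v(d) = 1 + 22/d (v(d) = 22/d + 1 = 1 + 22/d)
o(a) = 0 (o(a) = 0*a = 0)
w = √77 (w = √(0 + 77) = √77 ≈ 8.7750)
k(s) = √77
1/(v(-76) + k(57)) = 1/((22 - 76)/(-76) + √77) = 1/(-1/76*(-54) + √77) = 1/(27/38 + √77)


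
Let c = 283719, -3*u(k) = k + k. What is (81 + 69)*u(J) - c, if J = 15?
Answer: -285219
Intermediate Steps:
u(k) = -2*k/3 (u(k) = -(k + k)/3 = -2*k/3)
(81 + 69)*u(J) - c = (81 + 69)*(-⅔*15) - 1*283719 = 150*(-10) - 283719 = -1500 - 283719 = -285219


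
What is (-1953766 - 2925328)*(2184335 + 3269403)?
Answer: -26609300353372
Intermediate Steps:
(-1953766 - 2925328)*(2184335 + 3269403) = -4879094*5453738 = -26609300353372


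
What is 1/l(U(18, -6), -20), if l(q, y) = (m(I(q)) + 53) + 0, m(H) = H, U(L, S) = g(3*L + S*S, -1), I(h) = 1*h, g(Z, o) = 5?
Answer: 1/58 ≈ 0.017241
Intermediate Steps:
I(h) = h
U(L, S) = 5
l(q, y) = 53 + q (l(q, y) = (q + 53) + 0 = (53 + q) + 0 = 53 + q)
1/l(U(18, -6), -20) = 1/(53 + 5) = 1/58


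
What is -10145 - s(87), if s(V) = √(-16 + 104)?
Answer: -10145 - 2*√22 ≈ -10154.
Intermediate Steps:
s(V) = 2*√22 (s(V) = √88 = 2*√22)
-10145 - s(87) = -10145 - 2*√22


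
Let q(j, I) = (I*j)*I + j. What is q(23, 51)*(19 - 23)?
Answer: -239384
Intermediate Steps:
q(j, I) = j + j*I² (q(j, I) = j*I² + j = j + j*I²)
q(23, 51)*(19 - 23) = (23*(1 + 51²))*(19 - 23) = (23*(1 + 2601))*(-4) = (23*2602)*(-4) = 59846*(-4) = -239384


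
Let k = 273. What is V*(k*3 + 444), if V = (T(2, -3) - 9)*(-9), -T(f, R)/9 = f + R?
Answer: 0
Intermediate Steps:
T(f, R) = -9*R - 9*f (T(f, R) = -9*(f + R) = -9*(R + f) = -9*R - 9*f)
V = 0 (V = ((-9*(-3) - 9*2) - 9)*(-9) = ((27 - 18) - 9)*(-9) = (9 - 9)*(-9) = 0*(-9) = 0)
V*(k*3 + 444) = 0*(273*3 + 444) = 0*(819 + 444) = 0*1263 = 0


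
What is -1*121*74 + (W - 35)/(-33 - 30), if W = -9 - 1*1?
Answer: -62673/7 ≈ -8953.3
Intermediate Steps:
W = -10 (W = -9 - 1 = -10)
-1*121*74 + (W - 35)/(-33 - 30) = -1*121*74 + (-10 - 35)/(-33 - 30) = -121*74 - 45/(-63) = -8954 - 45*(-1/63) = -8954 + 5/7 = -62673/7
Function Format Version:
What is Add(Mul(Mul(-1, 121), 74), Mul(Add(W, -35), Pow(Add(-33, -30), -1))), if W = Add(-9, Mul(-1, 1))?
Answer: Rational(-62673, 7) ≈ -8953.3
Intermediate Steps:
W = -10 (W = Add(-9, -1) = -10)
Add(Mul(Mul(-1, 121), 74), Mul(Add(W, -35), Pow(Add(-33, -30), -1))) = Add(Mul(Mul(-1, 121), 74), Mul(Add(-10, -35), Pow(Add(-33, -30), -1))) = Add(Mul(-121, 74), Mul(-45, Pow(-63, -1))) = Add(-8954, Mul(-45, Rational(-1, 63))) = Add(-8954, Rational(5, 7)) = Rational(-62673, 7)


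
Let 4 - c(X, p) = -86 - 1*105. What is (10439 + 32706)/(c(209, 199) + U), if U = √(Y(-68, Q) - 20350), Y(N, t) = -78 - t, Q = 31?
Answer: 8413275/58484 - 43145*I*√20459/58484 ≈ 143.86 - 105.52*I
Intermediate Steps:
c(X, p) = 195 (c(X, p) = 4 - (-86 - 1*105) = 4 - (-86 - 105) = 4 - 1*(-191) = 4 + 191 = 195)
U = I*√20459 (U = √((-78 - 1*31) - 20350) = √((-78 - 31) - 20350) = √(-109 - 20350) = √(-20459) = I*√20459 ≈ 143.03*I)
(10439 + 32706)/(c(209, 199) + U) = (10439 + 32706)/(195 + I*√20459) = 43145/(195 + I*√20459)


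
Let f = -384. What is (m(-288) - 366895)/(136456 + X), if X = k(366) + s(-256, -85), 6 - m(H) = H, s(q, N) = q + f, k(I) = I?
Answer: -366601/136182 ≈ -2.6920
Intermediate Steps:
s(q, N) = -384 + q (s(q, N) = q - 384 = -384 + q)
m(H) = 6 - H
X = -274 (X = 366 + (-384 - 256) = 366 - 640 = -274)
(m(-288) - 366895)/(136456 + X) = ((6 - 1*(-288)) - 366895)/(136456 - 274) = ((6 + 288) - 366895)/136182 = (294 - 366895)*(1/136182) = -366601*1/136182 = -366601/136182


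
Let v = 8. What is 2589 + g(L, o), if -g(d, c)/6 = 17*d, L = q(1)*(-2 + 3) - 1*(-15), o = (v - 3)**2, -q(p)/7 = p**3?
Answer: 1773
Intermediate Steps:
q(p) = -7*p**3
o = 25 (o = (8 - 3)**2 = 5**2 = 25)
L = 8 (L = (-7*1**3)*(-2 + 3) - 1*(-15) = -7*1*1 + 15 = -7*1 + 15 = -7 + 15 = 8)
g(d, c) = -102*d
2589 + g(L, o) = 2589 - 102*8 = 2589 - 816 = 1773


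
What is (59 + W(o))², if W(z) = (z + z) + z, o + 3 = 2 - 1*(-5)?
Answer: 5041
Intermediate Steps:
o = 4 (o = -3 + (2 - 1*(-5)) = -3 + (2 + 5) = -3 + 7 = 4)
W(z) = 3*z (W(z) = 2*z + z = 3*z)
(59 + W(o))² = (59 + 3*4)² = (59 + 12)² = 71² = 5041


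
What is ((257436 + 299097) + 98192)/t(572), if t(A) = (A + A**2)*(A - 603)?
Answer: -654725/10160436 ≈ -0.064439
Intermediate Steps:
t(A) = (-603 + A)*(A + A**2) (t(A) = (A + A**2)*(-603 + A) = (-603 + A)*(A + A**2))
((257436 + 299097) + 98192)/t(572) = ((257436 + 299097) + 98192)/((572*(-603 + 572**2 - 602*572))) = (556533 + 98192)/((572*(-603 + 327184 - 344344))) = 654725/((572*(-17763))) = 654725/(-10160436) = 654725*(-1/10160436) = -654725/10160436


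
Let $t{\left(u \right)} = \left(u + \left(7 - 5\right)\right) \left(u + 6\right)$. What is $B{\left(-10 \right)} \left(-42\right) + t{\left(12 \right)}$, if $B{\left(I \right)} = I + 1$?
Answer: $630$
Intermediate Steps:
$B{\left(I \right)} = 1 + I$
$t{\left(u \right)} = \left(2 + u\right) \left(6 + u\right)$ ($t{\left(u \right)} = \left(u + \left(7 - 5\right)\right) \left(6 + u\right) = \left(u + 2\right) \left(6 + u\right) = \left(2 + u\right) \left(6 + u\right)$)
$B{\left(-10 \right)} \left(-42\right) + t{\left(12 \right)} = \left(1 - 10\right) \left(-42\right) + \left(12 + 12^{2} + 8 \cdot 12\right) = \left(-9\right) \left(-42\right) + \left(12 + 144 + 96\right) = 378 + 252 = 630$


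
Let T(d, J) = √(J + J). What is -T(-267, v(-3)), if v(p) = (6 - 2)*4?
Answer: -4*√2 ≈ -5.6569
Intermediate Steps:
v(p) = 16 (v(p) = 4*4 = 16)
T(d, J) = √2*√J (T(d, J) = √(2*J) = √2*√J)
-T(-267, v(-3)) = -√2*√16 = -√2*4 = -4*√2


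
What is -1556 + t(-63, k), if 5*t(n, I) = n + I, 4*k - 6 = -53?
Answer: -31419/20 ≈ -1570.9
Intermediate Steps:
k = -47/4 (k = 3/2 + (1/4)*(-53) = 3/2 - 53/4 = -47/4 ≈ -11.750)
t(n, I) = I/5 + n/5 (t(n, I) = (n + I)/5 = (I + n)/5 = I/5 + n/5)
-1556 + t(-63, k) = -1556 + ((1/5)*(-47/4) + (1/5)*(-63)) = -1556 + (-47/20 - 63/5) = -1556 - 299/20 = -31419/20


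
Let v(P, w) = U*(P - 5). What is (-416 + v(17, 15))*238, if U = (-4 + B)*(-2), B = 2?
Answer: -87584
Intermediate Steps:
U = 4 (U = (-4 + 2)*(-2) = -2*(-2) = 4)
v(P, w) = -20 + 4*P (v(P, w) = 4*(P - 5) = 4*(-5 + P) = -20 + 4*P)
(-416 + v(17, 15))*238 = (-416 + (-20 + 4*17))*238 = (-416 + (-20 + 68))*238 = (-416 + 48)*238 = -368*238 = -87584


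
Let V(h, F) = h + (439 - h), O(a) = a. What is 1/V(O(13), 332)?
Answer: 1/439 ≈ 0.0022779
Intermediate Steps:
V(h, F) = 439
1/V(O(13), 332) = 1/439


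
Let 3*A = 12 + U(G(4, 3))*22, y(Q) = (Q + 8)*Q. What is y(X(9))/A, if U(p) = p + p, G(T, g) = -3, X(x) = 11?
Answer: -209/40 ≈ -5.2250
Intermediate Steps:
U(p) = 2*p
y(Q) = Q*(8 + Q) (y(Q) = (8 + Q)*Q = Q*(8 + Q))
A = -40 (A = (12 + (2*(-3))*22)/3 = (12 - 6*22)/3 = (12 - 132)/3 = (⅓)*(-120) = -40)
y(X(9))/A = (11*(8 + 11))/(-40) = (11*19)*(-1/40) = 209*(-1/40) = -209/40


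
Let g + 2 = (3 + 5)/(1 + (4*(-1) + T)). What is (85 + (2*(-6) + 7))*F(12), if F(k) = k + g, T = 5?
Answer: 1120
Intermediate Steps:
g = 2 (g = -2 + (3 + 5)/(1 + (4*(-1) + 5)) = -2 + 8/(1 + (-4 + 5)) = -2 + 8/(1 + 1) = -2 + 8/2 = -2 + 8*(1/2) = -2 + 4 = 2)
F(k) = 2 + k (F(k) = k + 2 = 2 + k)
(85 + (2*(-6) + 7))*F(12) = (85 + (2*(-6) + 7))*(2 + 12) = (85 + (-12 + 7))*14 = (85 - 5)*14 = 80*14 = 1120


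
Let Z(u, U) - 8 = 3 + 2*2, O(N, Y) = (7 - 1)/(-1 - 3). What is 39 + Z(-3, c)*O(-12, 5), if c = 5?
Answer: 33/2 ≈ 16.500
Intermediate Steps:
O(N, Y) = -3/2 (O(N, Y) = 6/(-4) = 6*(-1/4) = -3/2)
Z(u, U) = 15 (Z(u, U) = 8 + (3 + 2*2) = 8 + (3 + 4) = 8 + 7 = 15)
39 + Z(-3, c)*O(-12, 5) = 39 + 15*(-3/2) = 39 - 45/2 = 33/2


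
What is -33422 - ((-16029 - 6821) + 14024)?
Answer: -24596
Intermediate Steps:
-33422 - ((-16029 - 6821) + 14024) = -33422 - (-22850 + 14024) = -33422 - 1*(-8826) = -33422 + 8826 = -24596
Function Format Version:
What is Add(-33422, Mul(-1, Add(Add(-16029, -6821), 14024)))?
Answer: -24596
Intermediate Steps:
Add(-33422, Mul(-1, Add(Add(-16029, -6821), 14024))) = Add(-33422, Mul(-1, Add(-22850, 14024))) = Add(-33422, Mul(-1, -8826)) = Add(-33422, 8826) = -24596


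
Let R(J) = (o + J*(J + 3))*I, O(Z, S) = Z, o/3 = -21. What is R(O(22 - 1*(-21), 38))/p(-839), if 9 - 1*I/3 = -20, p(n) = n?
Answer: -166605/839 ≈ -198.58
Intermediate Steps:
I = 87 (I = 27 - 3*(-20) = 27 + 60 = 87)
o = -63 (o = 3*(-21) = -63)
R(J) = -5481 + 87*J*(3 + J) (R(J) = (-63 + J*(J + 3))*87 = (-63 + J*(3 + J))*87 = -5481 + 87*J*(3 + J))
R(O(22 - 1*(-21), 38))/p(-839) = (-5481 + 87*(22 - 1*(-21))² + 261*(22 - 1*(-21)))/(-839) = (-5481 + 87*(22 + 21)² + 261*(22 + 21))*(-1/839) = (-5481 + 87*43² + 261*43)*(-1/839) = (-5481 + 87*1849 + 11223)*(-1/839) = (-5481 + 160863 + 11223)*(-1/839) = 166605*(-1/839) = -166605/839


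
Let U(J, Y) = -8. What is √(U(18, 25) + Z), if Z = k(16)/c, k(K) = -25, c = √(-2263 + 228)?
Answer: √(-1325192 + 2035*I*√2035)/407 ≈ 0.097909 + 2.8301*I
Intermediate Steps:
c = I*√2035 (c = √(-2035) = I*√2035 ≈ 45.111*I)
Z = 5*I*√2035/407 (Z = -25*(-I*√2035/2035) = -(-5)*I*√2035/407 = 5*I*√2035/407 ≈ 0.55419*I)
√(U(18, 25) + Z) = √(-8 + 5*I*√2035/407)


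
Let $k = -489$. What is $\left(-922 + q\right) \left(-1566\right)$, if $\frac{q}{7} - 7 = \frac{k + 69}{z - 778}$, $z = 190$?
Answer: $1359288$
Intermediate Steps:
$q = 54$ ($q = 49 + 7 \frac{-489 + 69}{190 - 778} = 49 + 7 \left(- \frac{420}{-588}\right) = 49 + 7 \left(\left(-420\right) \left(- \frac{1}{588}\right)\right) = 49 + 7 \cdot \frac{5}{7} = 49 + 5 = 54$)
$\left(-922 + q\right) \left(-1566\right) = \left(-922 + 54\right) \left(-1566\right) = \left(-868\right) \left(-1566\right) = 1359288$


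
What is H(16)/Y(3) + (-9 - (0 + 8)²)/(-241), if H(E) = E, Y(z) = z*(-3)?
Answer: -3199/2169 ≈ -1.4749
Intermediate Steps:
Y(z) = -3*z
H(16)/Y(3) + (-9 - (0 + 8)²)/(-241) = 16/((-3*3)) + (-9 - (0 + 8)²)/(-241) = 16/(-9) + (-9 - 1*8²)*(-1/241) = 16*(-⅑) + (-9 - 1*64)*(-1/241) = -16/9 + (-9 - 64)*(-1/241) = -16/9 - 73*(-1/241) = -16/9 + 73/241 = -3199/2169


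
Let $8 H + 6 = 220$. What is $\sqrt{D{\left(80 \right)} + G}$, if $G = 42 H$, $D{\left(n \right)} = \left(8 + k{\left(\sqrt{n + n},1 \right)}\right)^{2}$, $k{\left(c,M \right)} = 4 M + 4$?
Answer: $\frac{\sqrt{5518}}{2} \approx 37.142$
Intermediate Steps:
$H = \frac{107}{4}$ ($H = - \frac{3}{4} + \frac{1}{8} \cdot 220 = - \frac{3}{4} + \frac{55}{2} = \frac{107}{4} \approx 26.75$)
$k{\left(c,M \right)} = 4 + 4 M$
$D{\left(n \right)} = 256$ ($D{\left(n \right)} = \left(8 + \left(4 + 4 \cdot 1\right)\right)^{2} = \left(8 + \left(4 + 4\right)\right)^{2} = \left(8 + 8\right)^{2} = 16^{2} = 256$)
$G = \frac{2247}{2}$ ($G = 42 \cdot \frac{107}{4} = \frac{2247}{2} \approx 1123.5$)
$\sqrt{D{\left(80 \right)} + G} = \sqrt{256 + \frac{2247}{2}} = \sqrt{\frac{2759}{2}} = \frac{\sqrt{5518}}{2}$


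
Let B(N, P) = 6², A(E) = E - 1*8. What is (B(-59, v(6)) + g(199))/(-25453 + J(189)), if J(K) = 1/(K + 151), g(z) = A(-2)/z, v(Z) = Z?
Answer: -2432360/1722149781 ≈ -0.0014124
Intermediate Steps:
A(E) = -8 + E (A(E) = E - 8 = -8 + E)
B(N, P) = 36
g(z) = -10/z (g(z) = (-8 - 2)/z = -10/z)
J(K) = 1/(151 + K)
(B(-59, v(6)) + g(199))/(-25453 + J(189)) = (36 - 10/199)/(-25453 + 1/(151 + 189)) = (36 - 10*1/199)/(-25453 + 1/340) = (36 - 10/199)/(-25453 + 1/340) = 7154/(199*(-8654019/340)) = (7154/199)*(-340/8654019) = -2432360/1722149781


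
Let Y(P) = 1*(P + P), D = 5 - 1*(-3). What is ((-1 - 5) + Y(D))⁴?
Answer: 10000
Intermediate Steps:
D = 8 (D = 5 + 3 = 8)
Y(P) = 2*P (Y(P) = 1*(2*P) = 2*P)
((-1 - 5) + Y(D))⁴ = ((-1 - 5) + 2*8)⁴ = (-6 + 16)⁴ = 10⁴ = 10000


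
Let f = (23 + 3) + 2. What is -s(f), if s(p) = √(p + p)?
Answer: -2*√14 ≈ -7.4833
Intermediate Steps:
f = 28 (f = 26 + 2 = 28)
s(p) = √2*√p (s(p) = √(2*p) = √2*√p)
-s(f) = -√2*√28 = -√2*2*√7 = -2*√14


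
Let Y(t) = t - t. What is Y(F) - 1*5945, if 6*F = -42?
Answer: -5945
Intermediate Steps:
F = -7 (F = (1/6)*(-42) = -7)
Y(t) = 0
Y(F) - 1*5945 = 0 - 1*5945 = 0 - 5945 = -5945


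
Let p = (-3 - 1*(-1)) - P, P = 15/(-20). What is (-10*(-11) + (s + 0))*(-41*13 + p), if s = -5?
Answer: -224385/4 ≈ -56096.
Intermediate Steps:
P = -3/4 (P = 15*(-1/20) = -3/4 ≈ -0.75000)
p = -5/4 (p = (-3 - 1*(-1)) - 1*(-3/4) = (-3 + 1) + 3/4 = -2 + 3/4 = -5/4 ≈ -1.2500)
(-10*(-11) + (s + 0))*(-41*13 + p) = (-10*(-11) + (-5 + 0))*(-41*13 - 5/4) = (110 - 5)*(-533 - 5/4) = 105*(-2137/4) = -224385/4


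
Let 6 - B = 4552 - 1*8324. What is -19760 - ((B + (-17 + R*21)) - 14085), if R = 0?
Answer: -9436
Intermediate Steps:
B = 3778 (B = 6 - (4552 - 1*8324) = 6 - (4552 - 8324) = 6 - 1*(-3772) = 6 + 3772 = 3778)
-19760 - ((B + (-17 + R*21)) - 14085) = -19760 - ((3778 + (-17 + 0*21)) - 14085) = -19760 - ((3778 + (-17 + 0)) - 14085) = -19760 - ((3778 - 17) - 14085) = -19760 - (3761 - 14085) = -19760 - 1*(-10324) = -19760 + 10324 = -9436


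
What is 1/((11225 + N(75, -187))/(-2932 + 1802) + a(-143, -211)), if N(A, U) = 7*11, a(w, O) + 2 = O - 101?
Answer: -565/183061 ≈ -0.0030864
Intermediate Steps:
a(w, O) = -103 + O (a(w, O) = -2 + (O - 101) = -2 + (-101 + O) = -103 + O)
N(A, U) = 77
1/((11225 + N(75, -187))/(-2932 + 1802) + a(-143, -211)) = 1/((11225 + 77)/(-2932 + 1802) + (-103 - 211)) = 1/(11302/(-1130) - 314) = 1/(11302*(-1/1130) - 314) = 1/(-5651/565 - 314) = 1/(-183061/565) = -565/183061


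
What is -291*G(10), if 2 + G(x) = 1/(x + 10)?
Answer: 11349/20 ≈ 567.45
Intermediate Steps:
G(x) = -2 + 1/(10 + x) (G(x) = -2 + 1/(x + 10) = -2 + 1/(10 + x))
-291*G(10) = -291*(-19 - 2*10)/(10 + 10) = -291*(-19 - 20)/20 = -291*(-39)/20 = -291*(-39/20) = 11349/20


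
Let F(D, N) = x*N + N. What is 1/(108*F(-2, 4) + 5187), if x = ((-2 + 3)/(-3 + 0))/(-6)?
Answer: 1/5643 ≈ 0.00017721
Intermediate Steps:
x = 1/18 (x = (1/(-3))*(-1/6) = (1*(-1/3))*(-1/6) = -1/3*(-1/6) = 1/18 ≈ 0.055556)
F(D, N) = 19*N/18 (F(D, N) = N/18 + N = 19*N/18)
1/(108*F(-2, 4) + 5187) = 1/(108*((19/18)*4) + 5187) = 1/(108*(38/9) + 5187) = 1/(456 + 5187) = 1/5643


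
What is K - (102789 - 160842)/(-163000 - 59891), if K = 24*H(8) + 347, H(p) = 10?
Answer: 43592988/74297 ≈ 586.74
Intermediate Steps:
K = 587 (K = 24*10 + 347 = 240 + 347 = 587)
K - (102789 - 160842)/(-163000 - 59891) = 587 - (102789 - 160842)/(-163000 - 59891) = 587 - (-58053)/(-222891) = 587 - (-58053)*(-1)/222891 = 587 - 1*19351/74297 = 587 - 19351/74297 = 43592988/74297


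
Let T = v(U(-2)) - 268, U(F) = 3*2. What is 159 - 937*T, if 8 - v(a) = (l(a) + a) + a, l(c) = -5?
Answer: 250338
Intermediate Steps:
U(F) = 6
v(a) = 13 - 2*a (v(a) = 8 - ((-5 + a) + a) = 8 - (-5 + 2*a) = 8 + (5 - 2*a) = 13 - 2*a)
T = -267 (T = (13 - 2*6) - 268 = (13 - 12) - 268 = 1 - 268 = -267)
159 - 937*T = 159 - 937*(-267) = 159 + 250179 = 250338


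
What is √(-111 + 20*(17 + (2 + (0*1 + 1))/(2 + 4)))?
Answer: √239 ≈ 15.460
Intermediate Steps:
√(-111 + 20*(17 + (2 + (0*1 + 1))/(2 + 4))) = √(-111 + 20*(17 + (2 + (0 + 1))/6)) = √(-111 + 20*(17 + (2 + 1)*(⅙))) = √(-111 + 20*(17 + 3*(⅙))) = √(-111 + 20*(17 + ½)) = √(-111 + 20*(35/2)) = √(-111 + 350) = √239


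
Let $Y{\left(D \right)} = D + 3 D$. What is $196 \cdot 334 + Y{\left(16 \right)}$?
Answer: $65528$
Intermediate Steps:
$Y{\left(D \right)} = 4 D$
$196 \cdot 334 + Y{\left(16 \right)} = 196 \cdot 334 + 4 \cdot 16 = 65464 + 64 = 65528$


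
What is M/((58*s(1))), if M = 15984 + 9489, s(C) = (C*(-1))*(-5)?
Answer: 25473/290 ≈ 87.838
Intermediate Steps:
s(C) = 5*C (s(C) = -C*(-5) = 5*C)
M = 25473
M/((58*s(1))) = 25473/((58*(5*1))) = 25473/((58*5)) = 25473/290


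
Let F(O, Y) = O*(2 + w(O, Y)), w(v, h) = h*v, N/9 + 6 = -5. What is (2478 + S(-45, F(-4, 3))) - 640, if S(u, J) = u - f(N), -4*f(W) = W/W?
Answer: 7173/4 ≈ 1793.3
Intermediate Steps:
N = -99 (N = -54 + 9*(-5) = -54 - 45 = -99)
F(O, Y) = O*(2 + O*Y) (F(O, Y) = O*(2 + Y*O) = O*(2 + O*Y))
f(W) = -1/4 (f(W) = -W/(4*W) = -1/4*1 = -1/4)
S(u, J) = 1/4 + u (S(u, J) = u - 1*(-1/4) = u + 1/4 = 1/4 + u)
(2478 + S(-45, F(-4, 3))) - 640 = (2478 + (1/4 - 45)) - 640 = (2478 - 179/4) - 640 = 9733/4 - 640 = 7173/4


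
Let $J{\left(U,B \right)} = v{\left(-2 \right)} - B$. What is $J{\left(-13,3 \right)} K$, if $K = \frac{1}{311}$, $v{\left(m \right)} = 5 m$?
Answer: $- \frac{13}{311} \approx -0.041801$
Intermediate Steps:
$J{\left(U,B \right)} = -10 - B$ ($J{\left(U,B \right)} = 5 \left(-2\right) - B = -10 - B$)
$K = \frac{1}{311} \approx 0.0032154$
$J{\left(-13,3 \right)} K = \left(-10 - 3\right) \frac{1}{311} = \left(-13\right) \frac{1}{311} = - \frac{13}{311}$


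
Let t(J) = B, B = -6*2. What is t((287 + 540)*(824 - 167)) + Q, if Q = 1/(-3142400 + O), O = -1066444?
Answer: -50506129/4208844 ≈ -12.000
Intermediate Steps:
B = -12
t(J) = -12
Q = -1/4208844 (Q = 1/(-3142400 - 1066444) = 1/(-4208844) = -1/4208844 ≈ -2.3760e-7)
t((287 + 540)*(824 - 167)) + Q = -12 - 1/4208844 = -50506129/4208844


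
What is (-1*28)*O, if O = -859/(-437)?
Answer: -24052/437 ≈ -55.039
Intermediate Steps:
O = 859/437 (O = -859*(-1/437) = 859/437 ≈ 1.9657)
(-1*28)*O = -1*28*(859/437) = -28*859/437 = -24052/437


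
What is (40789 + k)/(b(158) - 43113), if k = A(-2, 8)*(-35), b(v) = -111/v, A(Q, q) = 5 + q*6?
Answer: -227836/252295 ≈ -0.90305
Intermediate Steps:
A(Q, q) = 5 + 6*q
k = -1855 (k = (5 + 6*8)*(-35) = (5 + 48)*(-35) = 53*(-35) = -1855)
(40789 + k)/(b(158) - 43113) = (40789 - 1855)/(-111/158 - 43113) = 38934/(-111*1/158 - 43113) = 38934/(-111/158 - 43113) = 38934/(-6811965/158) = 38934*(-158/6811965) = -227836/252295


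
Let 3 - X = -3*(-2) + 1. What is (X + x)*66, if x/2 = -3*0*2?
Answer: -264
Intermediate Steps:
x = 0 (x = 2*(-3*0*2) = 2*(0*2) = 2*0 = 0)
X = -4 (X = 3 - (-3*(-2) + 1) = 3 - (6 + 1) = 3 - 1*7 = 3 - 7 = -4)
(X + x)*66 = (-4 + 0)*66 = -4*66 = -264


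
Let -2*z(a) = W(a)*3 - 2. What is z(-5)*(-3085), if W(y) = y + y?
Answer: -49360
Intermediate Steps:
W(y) = 2*y
z(a) = 1 - 3*a (z(a) = -((2*a)*3 - 2)/2 = -(6*a - 2)/2 = -(-2 + 6*a)/2 = 1 - 3*a)
z(-5)*(-3085) = (1 - 3*(-5))*(-3085) = (1 + 15)*(-3085) = 16*(-3085) = -49360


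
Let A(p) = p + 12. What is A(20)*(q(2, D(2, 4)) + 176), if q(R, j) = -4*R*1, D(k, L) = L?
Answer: 5376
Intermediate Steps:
A(p) = 12 + p
q(R, j) = -4*R
A(20)*(q(2, D(2, 4)) + 176) = (12 + 20)*(-4*2 + 176) = 32*(-8 + 176) = 32*168 = 5376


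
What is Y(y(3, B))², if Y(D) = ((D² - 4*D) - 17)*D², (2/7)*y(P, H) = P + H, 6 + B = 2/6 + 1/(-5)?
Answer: 101906077705299868441/656100000000 ≈ 1.5532e+8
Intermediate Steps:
B = -88/15 (B = -6 + (2/6 + 1/(-5)) = -6 + (2*(⅙) + 1*(-⅕)) = -6 + (⅓ - ⅕) = -6 + 2/15 = -88/15 ≈ -5.8667)
y(P, H) = 7*H/2 + 7*P/2 (y(P, H) = 7*(P + H)/2 = 7*(H + P)/2 = 7*H/2 + 7*P/2)
Y(D) = D²*(-17 + D² - 4*D) (Y(D) = (-17 + D² - 4*D)*D² = D²*(-17 + D² - 4*D))
Y(y(3, B))² = (((7/2)*(-88/15) + (7/2)*3)²*(-17 + ((7/2)*(-88/15) + (7/2)*3)² - 4*((7/2)*(-88/15) + (7/2)*3)))² = ((-308/15 + 21/2)²*(-17 + (-308/15 + 21/2)² - 4*(-308/15 + 21/2)))² = ((-301/30)²*(-17 + (-301/30)² - 4*(-301/30)))² = (90601*(-17 + 90601/900 + 602/15)/900)² = ((90601/900)*(111421/900))² = (10094854021/810000)² = 101906077705299868441/656100000000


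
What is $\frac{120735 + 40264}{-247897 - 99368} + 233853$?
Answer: $\frac{81208801046}{347265} \approx 2.3385 \cdot 10^{5}$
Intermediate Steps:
$\frac{120735 + 40264}{-247897 - 99368} + 233853 = \frac{160999}{-347265} + 233853 = 160999 \left(- \frac{1}{347265}\right) + 233853 = - \frac{160999}{347265} + 233853 = \frac{81208801046}{347265}$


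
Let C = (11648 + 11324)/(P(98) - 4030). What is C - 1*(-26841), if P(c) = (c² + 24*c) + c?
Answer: 53848789/2006 ≈ 26844.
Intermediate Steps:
P(c) = c² + 25*c
C = 5743/2006 (C = (11648 + 11324)/(98*(25 + 98) - 4030) = 22972/(98*123 - 4030) = 22972/(12054 - 4030) = 22972/8024 = 22972*(1/8024) = 5743/2006 ≈ 2.8629)
C - 1*(-26841) = 5743/2006 - 1*(-26841) = 5743/2006 + 26841 = 53848789/2006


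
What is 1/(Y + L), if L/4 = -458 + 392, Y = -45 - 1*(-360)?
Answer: 1/51 ≈ 0.019608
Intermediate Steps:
Y = 315 (Y = -45 + 360 = 315)
L = -264 (L = 4*(-458 + 392) = 4*(-66) = -264)
1/(Y + L) = 1/(315 - 264) = 1/51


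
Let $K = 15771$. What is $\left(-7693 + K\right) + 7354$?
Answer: $15432$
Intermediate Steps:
$\left(-7693 + K\right) + 7354 = \left(-7693 + 15771\right) + 7354 = 8078 + 7354 = 15432$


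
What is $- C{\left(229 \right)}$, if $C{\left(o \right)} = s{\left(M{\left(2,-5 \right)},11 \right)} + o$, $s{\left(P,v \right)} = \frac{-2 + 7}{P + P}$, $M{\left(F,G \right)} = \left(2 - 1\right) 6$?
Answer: $- \frac{2753}{12} \approx -229.42$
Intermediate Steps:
$M{\left(F,G \right)} = 6$ ($M{\left(F,G \right)} = 1 \cdot 6 = 6$)
$s{\left(P,v \right)} = \frac{5}{2 P}$
$C{\left(o \right)} = \frac{5}{12} + o$ ($C{\left(o \right)} = \frac{5}{2 \cdot 6} + o = \frac{5}{2} \cdot \frac{1}{6} + o = \frac{5}{12} + o$)
$- C{\left(229 \right)} = - (\frac{5}{12} + 229) = \left(-1\right) \frac{2753}{12} = - \frac{2753}{12}$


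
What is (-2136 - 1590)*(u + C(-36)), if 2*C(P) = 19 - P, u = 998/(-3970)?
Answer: -201533751/1985 ≈ -1.0153e+5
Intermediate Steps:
u = -499/1985 (u = 998*(-1/3970) = -499/1985 ≈ -0.25139)
C(P) = 19/2 - P/2 (C(P) = (19 - P)/2 = 19/2 - P/2)
(-2136 - 1590)*(u + C(-36)) = (-2136 - 1590)*(-499/1985 + (19/2 - ½*(-36))) = -3726*(-499/1985 + (19/2 + 18)) = -3726*(-499/1985 + 55/2) = -3726*108177/3970 = -201533751/1985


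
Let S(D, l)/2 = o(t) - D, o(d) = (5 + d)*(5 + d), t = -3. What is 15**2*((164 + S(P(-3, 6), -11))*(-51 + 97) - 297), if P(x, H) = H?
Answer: 1589175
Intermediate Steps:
o(d) = (5 + d)**2
S(D, l) = 8 - 2*D (S(D, l) = 2*((5 - 3)**2 - D) = 2*(2**2 - D) = 2*(4 - D) = 8 - 2*D)
15**2*((164 + S(P(-3, 6), -11))*(-51 + 97) - 297) = 15**2*((164 + (8 - 2*6))*(-51 + 97) - 297) = 225*((164 + (8 - 12))*46 - 297) = 225*((164 - 4)*46 - 297) = 225*(160*46 - 297) = 225*(7360 - 297) = 225*7063 = 1589175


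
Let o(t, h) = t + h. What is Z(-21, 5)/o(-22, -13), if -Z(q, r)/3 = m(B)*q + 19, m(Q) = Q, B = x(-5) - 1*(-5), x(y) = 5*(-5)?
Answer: 1317/35 ≈ 37.629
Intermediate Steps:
x(y) = -25
B = -20 (B = -25 - 1*(-5) = -25 + 5 = -20)
o(t, h) = h + t
Z(q, r) = -57 + 60*q (Z(q, r) = -3*(-20*q + 19) = -3*(19 - 20*q) = -57 + 60*q)
Z(-21, 5)/o(-22, -13) = (-57 + 60*(-21))/(-13 - 22) = (-57 - 1260)/(-35) = -1317*(-1/35) = 1317/35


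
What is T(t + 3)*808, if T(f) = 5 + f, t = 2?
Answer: 8080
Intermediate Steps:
T(t + 3)*808 = (5 + (2 + 3))*808 = (5 + 5)*808 = 10*808 = 8080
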